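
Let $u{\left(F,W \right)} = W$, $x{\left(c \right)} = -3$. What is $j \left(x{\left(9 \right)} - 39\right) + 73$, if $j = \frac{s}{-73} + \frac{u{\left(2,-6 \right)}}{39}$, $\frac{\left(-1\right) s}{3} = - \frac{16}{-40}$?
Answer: $\frac{373769}{4745} \approx 78.771$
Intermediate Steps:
$s = - \frac{6}{5}$ ($s = - 3 \left(- \frac{16}{-40}\right) = - 3 \left(\left(-16\right) \left(- \frac{1}{40}\right)\right) = \left(-3\right) \frac{2}{5} = - \frac{6}{5} \approx -1.2$)
$j = - \frac{652}{4745}$ ($j = - \frac{6}{5 \left(-73\right)} - \frac{6}{39} = \left(- \frac{6}{5}\right) \left(- \frac{1}{73}\right) - \frac{2}{13} = \frac{6}{365} - \frac{2}{13} = - \frac{652}{4745} \approx -0.13741$)
$j \left(x{\left(9 \right)} - 39\right) + 73 = - \frac{652 \left(-3 - 39\right)}{4745} + 73 = \left(- \frac{652}{4745}\right) \left(-42\right) + 73 = \frac{27384}{4745} + 73 = \frac{373769}{4745}$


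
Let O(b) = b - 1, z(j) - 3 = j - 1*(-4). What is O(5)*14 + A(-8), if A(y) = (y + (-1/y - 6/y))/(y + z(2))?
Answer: 391/8 ≈ 48.875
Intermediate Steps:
z(j) = 7 + j (z(j) = 3 + (j - 1*(-4)) = 3 + (j + 4) = 3 + (4 + j) = 7 + j)
O(b) = -1 + b
A(y) = (y - 7/y)/(9 + y) (A(y) = (y + (-1/y - 6/y))/(y + (7 + 2)) = (y - 7/y)/(y + 9) = (y - 7/y)/(9 + y))
O(5)*14 + A(-8) = (-1 + 5)*14 + (-7 + (-8)**2)/((-8)*(9 - 8)) = 4*14 - 1/8*(-7 + 64)/1 = 56 - 1/8*1*57 = 56 - 57/8 = 391/8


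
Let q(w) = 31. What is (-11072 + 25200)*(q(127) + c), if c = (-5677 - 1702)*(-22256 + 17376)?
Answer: 508742936528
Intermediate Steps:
c = 36009520 (c = -7379*(-4880) = 36009520)
(-11072 + 25200)*(q(127) + c) = (-11072 + 25200)*(31 + 36009520) = 14128*36009551 = 508742936528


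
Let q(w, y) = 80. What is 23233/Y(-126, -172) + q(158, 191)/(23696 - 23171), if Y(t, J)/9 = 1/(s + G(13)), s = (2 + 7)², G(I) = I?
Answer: 76436618/315 ≈ 2.4266e+5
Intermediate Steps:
s = 81 (s = 9² = 81)
Y(t, J) = 9/94 (Y(t, J) = 9/(81 + 13) = 9/94)
23233/Y(-126, -172) + q(158, 191)/(23696 - 23171) = 23233/(9/94) + 80/(23696 - 23171) = 23233*(94/9) + 80/525 = 2183902/9 + 80*(1/525) = 2183902/9 + 16/105 = 76436618/315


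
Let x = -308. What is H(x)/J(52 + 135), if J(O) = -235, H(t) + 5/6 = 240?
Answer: -287/282 ≈ -1.0177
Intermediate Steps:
H(t) = 1435/6 (H(t) = -5/6 + 240 = 1435/6)
H(x)/J(52 + 135) = (1435/6)/(-235) = (1435/6)*(-1/235) = -287/282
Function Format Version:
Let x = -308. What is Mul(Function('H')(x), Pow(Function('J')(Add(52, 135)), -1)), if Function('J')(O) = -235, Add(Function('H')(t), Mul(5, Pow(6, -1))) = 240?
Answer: Rational(-287, 282) ≈ -1.0177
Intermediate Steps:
Function('H')(t) = Rational(1435, 6) (Function('H')(t) = Add(Rational(-5, 6), 240) = Rational(1435, 6))
Mul(Function('H')(x), Pow(Function('J')(Add(52, 135)), -1)) = Mul(Rational(1435, 6), Pow(-235, -1)) = Mul(Rational(1435, 6), Rational(-1, 235)) = Rational(-287, 282)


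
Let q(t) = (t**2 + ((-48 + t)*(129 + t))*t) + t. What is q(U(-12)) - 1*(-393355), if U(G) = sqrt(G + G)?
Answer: 391387 - 12430*I*sqrt(6) ≈ 3.9139e+5 - 30447.0*I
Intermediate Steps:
U(G) = sqrt(2)*sqrt(G) (U(G) = sqrt(2*G) = sqrt(2)*sqrt(G))
q(t) = t + t**2 + t*(-48 + t)*(129 + t) (q(t) = (t**2 + t*(-48 + t)*(129 + t)) + t = t + t**2 + t*(-48 + t)*(129 + t))
q(U(-12)) - 1*(-393355) = (sqrt(2)*sqrt(-12))*(-6191 + (sqrt(2)*sqrt(-12))**2 + 82*(sqrt(2)*sqrt(-12))) - 1*(-393355) = (sqrt(2)*(2*I*sqrt(3)))*(-6191 + (sqrt(2)*(2*I*sqrt(3)))**2 + 82*(sqrt(2)*(2*I*sqrt(3)))) + 393355 = (2*I*sqrt(6))*(-6191 + (2*I*sqrt(6))**2 + 82*(2*I*sqrt(6))) + 393355 = (2*I*sqrt(6))*(-6191 - 24 + 164*I*sqrt(6)) + 393355 = (2*I*sqrt(6))*(-6215 + 164*I*sqrt(6)) + 393355 = 2*I*sqrt(6)*(-6215 + 164*I*sqrt(6)) + 393355 = 393355 + 2*I*sqrt(6)*(-6215 + 164*I*sqrt(6))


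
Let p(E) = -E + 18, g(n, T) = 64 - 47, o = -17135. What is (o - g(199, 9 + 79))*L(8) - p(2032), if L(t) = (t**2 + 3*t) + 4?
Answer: -1575970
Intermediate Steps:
L(t) = 4 + t**2 + 3*t
g(n, T) = 17
p(E) = 18 - E
(o - g(199, 9 + 79))*L(8) - p(2032) = (-17135 - 1*17)*(4 + 8**2 + 3*8) - (18 - 1*2032) = (-17135 - 17)*(4 + 64 + 24) - (18 - 2032) = -17152*92 - 1*(-2014) = -1577984 + 2014 = -1575970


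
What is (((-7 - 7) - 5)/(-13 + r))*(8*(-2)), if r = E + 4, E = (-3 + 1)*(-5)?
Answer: 304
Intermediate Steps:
E = 10 (E = -2*(-5) = 10)
r = 14 (r = 10 + 4 = 14)
(((-7 - 7) - 5)/(-13 + r))*(8*(-2)) = (((-7 - 7) - 5)/(-13 + 14))*(8*(-2)) = ((-14 - 5)/1)*(-16) = -19*1*(-16) = -19*(-16) = 304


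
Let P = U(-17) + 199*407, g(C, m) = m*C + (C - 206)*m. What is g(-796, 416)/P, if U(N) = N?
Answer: -46748/5061 ≈ -9.2369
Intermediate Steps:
g(C, m) = C*m + m*(-206 + C) (g(C, m) = C*m + (-206 + C)*m = C*m + m*(-206 + C))
P = 80976 (P = -17 + 199*407 = -17 + 80993 = 80976)
g(-796, 416)/P = (2*416*(-103 - 796))/80976 = (2*416*(-899))*(1/80976) = -747968*1/80976 = -46748/5061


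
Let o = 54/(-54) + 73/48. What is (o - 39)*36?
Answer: -5541/4 ≈ -1385.3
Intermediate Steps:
o = 25/48 (o = 54*(-1/54) + 73*(1/48) = -1 + 73/48 = 25/48 ≈ 0.52083)
(o - 39)*36 = (25/48 - 39)*36 = -1847/48*36 = -5541/4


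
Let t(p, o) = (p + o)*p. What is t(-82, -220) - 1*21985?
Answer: 2779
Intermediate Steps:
t(p, o) = p*(o + p) (t(p, o) = (o + p)*p = p*(o + p))
t(-82, -220) - 1*21985 = -82*(-220 - 82) - 1*21985 = -82*(-302) - 21985 = 24764 - 21985 = 2779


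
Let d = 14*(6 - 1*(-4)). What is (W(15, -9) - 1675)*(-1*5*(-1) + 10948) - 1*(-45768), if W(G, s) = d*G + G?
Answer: 4865088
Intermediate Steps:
d = 140 (d = 14*(6 + 4) = 14*10 = 140)
W(G, s) = 141*G (W(G, s) = 140*G + G = 141*G)
(W(15, -9) - 1675)*(-1*5*(-1) + 10948) - 1*(-45768) = (141*15 - 1675)*(-1*5*(-1) + 10948) - 1*(-45768) = (2115 - 1675)*(-5*(-1) + 10948) + 45768 = 440*(5 + 10948) + 45768 = 440*10953 + 45768 = 4819320 + 45768 = 4865088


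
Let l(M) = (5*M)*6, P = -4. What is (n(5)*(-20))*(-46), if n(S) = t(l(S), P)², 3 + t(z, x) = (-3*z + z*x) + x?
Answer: 1027869080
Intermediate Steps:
l(M) = 30*M
t(z, x) = -3 + x - 3*z + x*z (t(z, x) = -3 + ((-3*z + z*x) + x) = -3 + ((-3*z + x*z) + x) = -3 + (x - 3*z + x*z) = -3 + x - 3*z + x*z)
n(S) = (-7 - 210*S)² (n(S) = (-3 - 4 - 90*S - 120*S)² = (-7 - 210*S)²)
(n(5)*(-20))*(-46) = ((49*(1 + 30*5)²)*(-20))*(-46) = ((49*(1 + 150)²)*(-20))*(-46) = ((49*151²)*(-20))*(-46) = ((49*22801)*(-20))*(-46) = (1117249*(-20))*(-46) = -22344980*(-46) = 1027869080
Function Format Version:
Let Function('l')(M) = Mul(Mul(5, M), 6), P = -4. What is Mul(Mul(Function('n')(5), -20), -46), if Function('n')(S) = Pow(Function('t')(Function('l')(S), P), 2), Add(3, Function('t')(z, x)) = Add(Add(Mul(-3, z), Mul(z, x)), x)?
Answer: 1027869080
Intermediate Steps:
Function('l')(M) = Mul(30, M)
Function('t')(z, x) = Add(-3, x, Mul(-3, z), Mul(x, z)) (Function('t')(z, x) = Add(-3, Add(Add(Mul(-3, z), Mul(z, x)), x)) = Add(-3, Add(Add(Mul(-3, z), Mul(x, z)), x)) = Add(-3, Add(x, Mul(-3, z), Mul(x, z))) = Add(-3, x, Mul(-3, z), Mul(x, z)))
Function('n')(S) = Pow(Add(-7, Mul(-210, S)), 2) (Function('n')(S) = Pow(Add(-3, -4, Mul(-3, Mul(30, S)), Mul(-4, Mul(30, S))), 2) = Pow(Add(-3, -4, Mul(-90, S), Mul(-120, S)), 2) = Pow(Add(-7, Mul(-210, S)), 2))
Mul(Mul(Function('n')(5), -20), -46) = Mul(Mul(Mul(49, Pow(Add(1, Mul(30, 5)), 2)), -20), -46) = Mul(Mul(Mul(49, Pow(Add(1, 150), 2)), -20), -46) = Mul(Mul(Mul(49, Pow(151, 2)), -20), -46) = Mul(Mul(Mul(49, 22801), -20), -46) = Mul(Mul(1117249, -20), -46) = Mul(-22344980, -46) = 1027869080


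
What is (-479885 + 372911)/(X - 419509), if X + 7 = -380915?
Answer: 106974/800431 ≈ 0.13365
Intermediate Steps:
X = -380922 (X = -7 - 380915 = -380922)
(-479885 + 372911)/(X - 419509) = (-479885 + 372911)/(-380922 - 419509) = -106974/(-800431) = -106974*(-1/800431) = 106974/800431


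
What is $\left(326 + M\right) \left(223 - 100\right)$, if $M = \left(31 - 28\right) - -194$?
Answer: $64329$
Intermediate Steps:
$M = 197$ ($M = \left(31 - 28\right) + 194 = 3 + 194 = 197$)
$\left(326 + M\right) \left(223 - 100\right) = \left(326 + 197\right) \left(223 - 100\right) = 523 \left(223 - 100\right) = 523 \cdot 123 = 64329$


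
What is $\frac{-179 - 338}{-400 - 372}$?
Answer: $\frac{517}{772} \approx 0.66969$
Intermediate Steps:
$\frac{-179 - 338}{-400 - 372} = - \frac{517}{-400 - 372} = - \frac{517}{-772} = \left(-517\right) \left(- \frac{1}{772}\right) = \frac{517}{772}$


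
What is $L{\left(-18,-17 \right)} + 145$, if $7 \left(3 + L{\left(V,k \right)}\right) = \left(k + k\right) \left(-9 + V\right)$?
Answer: $\frac{1912}{7} \approx 273.14$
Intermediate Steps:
$L{\left(V,k \right)} = -3 + \frac{2 k \left(-9 + V\right)}{7}$ ($L{\left(V,k \right)} = -3 + \frac{\left(k + k\right) \left(-9 + V\right)}{7} = -3 + \frac{2 k \left(-9 + V\right)}{7}$)
$L{\left(-18,-17 \right)} + 145 = \left(-3 - - \frac{306}{7} + \frac{2}{7} \left(-18\right) \left(-17\right)\right) + 145 = \left(-3 + \frac{306}{7} + \frac{612}{7}\right) + 145 = \frac{897}{7} + 145 = \frac{1912}{7}$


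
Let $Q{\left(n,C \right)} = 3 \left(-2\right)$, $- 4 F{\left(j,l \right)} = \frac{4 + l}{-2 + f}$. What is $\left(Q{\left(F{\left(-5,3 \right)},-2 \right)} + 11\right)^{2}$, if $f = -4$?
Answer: $25$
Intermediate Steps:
$F{\left(j,l \right)} = \frac{1}{6} + \frac{l}{24}$ ($F{\left(j,l \right)} = - \frac{\left(4 + l\right) \frac{1}{-2 - 4}}{4} = - \frac{\left(4 + l\right) \frac{1}{-6}}{4} = - \frac{\left(4 + l\right) \left(- \frac{1}{6}\right)}{4} = - \frac{- \frac{2}{3} - \frac{l}{6}}{4} = \frac{1}{6} + \frac{l}{24}$)
$Q{\left(n,C \right)} = -6$
$\left(Q{\left(F{\left(-5,3 \right)},-2 \right)} + 11\right)^{2} = \left(-6 + 11\right)^{2} = 5^{2} = 25$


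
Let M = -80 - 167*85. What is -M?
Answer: 14275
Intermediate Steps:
M = -14275 (M = -80 - 14195 = -14275)
-M = -1*(-14275) = 14275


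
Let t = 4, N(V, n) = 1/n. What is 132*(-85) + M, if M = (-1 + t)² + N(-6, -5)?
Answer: -56056/5 ≈ -11211.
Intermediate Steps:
M = 44/5 (M = (-1 + 4)² + 1/(-5) = 3² - ⅕ = 9 - ⅕ = 44/5 ≈ 8.8000)
132*(-85) + M = 132*(-85) + 44/5 = -11220 + 44/5 = -56056/5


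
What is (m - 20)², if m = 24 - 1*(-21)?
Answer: 625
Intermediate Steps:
m = 45 (m = 24 + 21 = 45)
(m - 20)² = (45 - 20)² = 25² = 625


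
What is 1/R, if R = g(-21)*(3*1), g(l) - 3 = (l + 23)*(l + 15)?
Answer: -1/27 ≈ -0.037037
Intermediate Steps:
g(l) = 3 + (15 + l)*(23 + l) (g(l) = 3 + (l + 23)*(l + 15) = 3 + (23 + l)*(15 + l) = 3 + (15 + l)*(23 + l))
R = -27 (R = (348 + (-21)**2 + 38*(-21))*(3*1) = (348 + 441 - 798)*3 = -9*3 = -27)
1/R = 1/(-27) = -1/27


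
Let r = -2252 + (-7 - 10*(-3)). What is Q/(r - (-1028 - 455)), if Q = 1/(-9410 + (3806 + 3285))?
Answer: 1/1729974 ≈ 5.7804e-7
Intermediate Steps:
Q = -1/2319 (Q = 1/(-9410 + 7091) = 1/(-2319) = -1/2319 ≈ -0.00043122)
r = -2229 (r = -2252 + (-7 + 30) = -2252 + 23 = -2229)
Q/(r - (-1028 - 455)) = -1/(2319*(-2229 - (-1028 - 455))) = -1/(2319*(-2229 - 1*(-1483))) = -1/(2319*(-2229 + 1483)) = -1/2319/(-746) = -1/2319*(-1/746) = 1/1729974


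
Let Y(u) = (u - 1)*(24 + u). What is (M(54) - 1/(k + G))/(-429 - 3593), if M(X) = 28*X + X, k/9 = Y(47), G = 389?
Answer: -46640177/119787226 ≈ -0.38936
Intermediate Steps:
Y(u) = (-1 + u)*(24 + u)
k = 29394 (k = 9*(-24 + 47² + 23*47) = 9*(-24 + 2209 + 1081) = 9*3266 = 29394)
M(X) = 29*X
(M(54) - 1/(k + G))/(-429 - 3593) = (29*54 - 1/(29394 + 389))/(-429 - 3593) = (1566 - 1/29783)/(-4022) = (1566 - 1*1/29783)*(-1/4022) = (1566 - 1/29783)*(-1/4022) = (46640177/29783)*(-1/4022) = -46640177/119787226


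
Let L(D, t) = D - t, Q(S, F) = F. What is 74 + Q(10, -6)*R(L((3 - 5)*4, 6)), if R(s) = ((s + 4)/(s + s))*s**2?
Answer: -346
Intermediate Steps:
R(s) = s*(4 + s)/2 (R(s) = ((4 + s)/((2*s)))*s**2 = ((4 + s)*(1/(2*s)))*s**2 = ((4 + s)/(2*s))*s**2 = s*(4 + s)/2)
74 + Q(10, -6)*R(L((3 - 5)*4, 6)) = 74 - 3*((3 - 5)*4 - 1*6)*(4 + ((3 - 5)*4 - 1*6)) = 74 - 3*(-2*4 - 6)*(4 + (-2*4 - 6)) = 74 - 3*(-8 - 6)*(4 + (-8 - 6)) = 74 - 3*(-14)*(4 - 14) = 74 - 3*(-14)*(-10) = 74 - 6*70 = 74 - 420 = -346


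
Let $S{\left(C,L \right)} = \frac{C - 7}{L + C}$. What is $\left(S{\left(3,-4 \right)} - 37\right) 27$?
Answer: $-891$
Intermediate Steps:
$S{\left(C,L \right)} = \frac{-7 + C}{C + L}$
$\left(S{\left(3,-4 \right)} - 37\right) 27 = \left(\frac{-7 + 3}{3 - 4} - 37\right) 27 = \left(\frac{1}{-1} \left(-4\right) - 37\right) 27 = \left(\left(-1\right) \left(-4\right) - 37\right) 27 = \left(4 - 37\right) 27 = \left(-33\right) 27 = -891$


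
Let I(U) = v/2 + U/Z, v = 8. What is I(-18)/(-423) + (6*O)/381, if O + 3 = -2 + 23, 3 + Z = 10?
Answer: 105326/376047 ≈ 0.28009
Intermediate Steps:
Z = 7 (Z = -3 + 10 = 7)
O = 18 (O = -3 + (-2 + 23) = -3 + 21 = 18)
I(U) = 4 + U/7 (I(U) = 8/2 + U/7 = 8*(1/2) + U*(1/7) = 4 + U/7)
I(-18)/(-423) + (6*O)/381 = (4 + (1/7)*(-18))/(-423) + (6*18)/381 = (4 - 18/7)*(-1/423) + 108*(1/381) = (10/7)*(-1/423) + 36/127 = -10/2961 + 36/127 = 105326/376047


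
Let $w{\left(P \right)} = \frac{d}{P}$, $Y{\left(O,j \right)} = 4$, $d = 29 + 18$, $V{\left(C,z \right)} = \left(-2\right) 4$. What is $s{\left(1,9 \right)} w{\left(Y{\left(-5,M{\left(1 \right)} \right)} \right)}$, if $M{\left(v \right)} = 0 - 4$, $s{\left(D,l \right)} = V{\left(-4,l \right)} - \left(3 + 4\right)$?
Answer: $- \frac{705}{4} \approx -176.25$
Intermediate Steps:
$V{\left(C,z \right)} = -8$
$s{\left(D,l \right)} = -15$ ($s{\left(D,l \right)} = -8 - \left(3 + 4\right) = -8 - 7 = -15$)
$M{\left(v \right)} = -4$
$d = 47$
$w{\left(P \right)} = \frac{47}{P}$
$s{\left(1,9 \right)} w{\left(Y{\left(-5,M{\left(1 \right)} \right)} \right)} = - 15 \cdot \frac{47}{4} = - 15 \cdot 47 \cdot \frac{1}{4} = \left(-15\right) \frac{47}{4} = - \frac{705}{4}$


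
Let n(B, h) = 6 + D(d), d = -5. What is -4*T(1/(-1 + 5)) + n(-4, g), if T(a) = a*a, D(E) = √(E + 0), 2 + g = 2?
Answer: 23/4 + I*√5 ≈ 5.75 + 2.2361*I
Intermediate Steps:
g = 0 (g = -2 + 2 = 0)
D(E) = √E
n(B, h) = 6 + I*√5 (n(B, h) = 6 + √(-5) = 6 + I*√5)
T(a) = a²
-4*T(1/(-1 + 5)) + n(-4, g) = -4/(-1 + 5)² + (6 + I*√5) = -4*(1/4)² + (6 + I*√5) = -4*(¼)² + (6 + I*√5) = -4*1/16 + (6 + I*√5) = -¼ + (6 + I*√5) = 23/4 + I*√5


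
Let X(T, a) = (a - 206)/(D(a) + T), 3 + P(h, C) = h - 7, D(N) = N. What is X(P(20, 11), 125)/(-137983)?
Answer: 3/689915 ≈ 4.3484e-6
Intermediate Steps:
P(h, C) = -10 + h (P(h, C) = -3 + (h - 7) = -3 + (-7 + h) = -10 + h)
X(T, a) = (-206 + a)/(T + a) (X(T, a) = (a - 206)/(a + T) = (-206 + a)/(T + a))
X(P(20, 11), 125)/(-137983) = ((-206 + 125)/((-10 + 20) + 125))/(-137983) = (-81/(10 + 125))*(-1/137983) = (-81/135)*(-1/137983) = ((1/135)*(-81))*(-1/137983) = -⅗*(-1/137983) = 3/689915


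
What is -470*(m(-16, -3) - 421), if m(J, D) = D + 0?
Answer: 199280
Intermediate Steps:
m(J, D) = D
-470*(m(-16, -3) - 421) = -470*(-3 - 421) = -470*(-424) = 199280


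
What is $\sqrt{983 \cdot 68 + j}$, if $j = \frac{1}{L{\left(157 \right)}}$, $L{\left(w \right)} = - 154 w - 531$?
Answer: $\frac{\sqrt{40810580192055}}{24709} \approx 258.54$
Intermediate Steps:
$L{\left(w \right)} = -531 - 154 w$
$j = - \frac{1}{24709}$ ($j = \frac{1}{-531 - 24178} = \frac{1}{-24709} = - \frac{1}{24709} \approx -4.0471 \cdot 10^{-5}$)
$\sqrt{983 \cdot 68 + j} = \sqrt{983 \cdot 68 - \frac{1}{24709}} = \sqrt{66844 - \frac{1}{24709}} = \sqrt{\frac{1651648395}{24709}} = \frac{\sqrt{40810580192055}}{24709}$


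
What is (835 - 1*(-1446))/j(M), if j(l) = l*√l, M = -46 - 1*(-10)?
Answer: 2281*I/216 ≈ 10.56*I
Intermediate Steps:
M = -36 (M = -46 + 10 = -36)
j(l) = l^(3/2)
(835 - 1*(-1446))/j(M) = (835 - 1*(-1446))/((-36)^(3/2)) = (835 + 1446)/((-216*I)) = 2281*(I/216) = 2281*I/216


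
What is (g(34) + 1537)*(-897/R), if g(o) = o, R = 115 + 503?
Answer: -469729/206 ≈ -2280.2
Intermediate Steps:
R = 618
(g(34) + 1537)*(-897/R) = (34 + 1537)*(-897/618) = 1571*(-897*1/618) = 1571*(-299/206) = -469729/206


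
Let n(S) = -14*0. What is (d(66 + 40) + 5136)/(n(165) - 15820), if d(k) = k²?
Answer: -4093/3955 ≈ -1.0349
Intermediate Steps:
n(S) = 0
(d(66 + 40) + 5136)/(n(165) - 15820) = ((66 + 40)² + 5136)/(0 - 15820) = (106² + 5136)/(-15820) = (11236 + 5136)*(-1/15820) = 16372*(-1/15820) = -4093/3955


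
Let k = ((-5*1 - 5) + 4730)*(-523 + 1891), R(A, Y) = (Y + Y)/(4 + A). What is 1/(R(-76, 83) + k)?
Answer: 36/232450477 ≈ 1.5487e-7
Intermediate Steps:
R(A, Y) = 2*Y/(4 + A) (R(A, Y) = (2*Y)/(4 + A) = 2*Y/(4 + A))
k = 6456960 (k = ((-5 - 5) + 4730)*1368 = (-10 + 4730)*1368 = 4720*1368 = 6456960)
1/(R(-76, 83) + k) = 1/(2*83/(4 - 76) + 6456960) = 1/(2*83/(-72) + 6456960) = 1/(2*83*(-1/72) + 6456960) = 1/(-83/36 + 6456960) = 1/(232450477/36) = 36/232450477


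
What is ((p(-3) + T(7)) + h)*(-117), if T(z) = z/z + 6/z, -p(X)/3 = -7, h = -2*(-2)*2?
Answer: -25272/7 ≈ -3610.3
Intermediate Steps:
h = 8 (h = 4*2 = 8)
p(X) = 21 (p(X) = -3*(-7) = 21)
T(z) = 1 + 6/z
((p(-3) + T(7)) + h)*(-117) = ((21 + (6 + 7)/7) + 8)*(-117) = ((21 + (⅐)*13) + 8)*(-117) = ((21 + 13/7) + 8)*(-117) = (160/7 + 8)*(-117) = (216/7)*(-117) = -25272/7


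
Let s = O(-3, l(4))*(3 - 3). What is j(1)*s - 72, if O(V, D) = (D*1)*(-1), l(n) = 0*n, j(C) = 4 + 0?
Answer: -72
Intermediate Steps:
j(C) = 4
l(n) = 0
O(V, D) = -D (O(V, D) = D*(-1) = -D)
s = 0 (s = (-1*0)*(3 - 3) = 0*0 = 0)
j(1)*s - 72 = 4*0 - 72 = 0 - 72 = -72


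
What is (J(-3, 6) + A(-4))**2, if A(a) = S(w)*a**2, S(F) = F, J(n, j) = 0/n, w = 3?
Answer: 2304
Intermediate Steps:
J(n, j) = 0
A(a) = 3*a**2
(J(-3, 6) + A(-4))**2 = (0 + 3*(-4)**2)**2 = (0 + 3*16)**2 = (0 + 48)**2 = 48**2 = 2304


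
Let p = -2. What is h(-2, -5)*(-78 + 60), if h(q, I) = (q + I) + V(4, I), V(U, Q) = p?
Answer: 162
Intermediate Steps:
V(U, Q) = -2
h(q, I) = -2 + I + q (h(q, I) = (q + I) - 2 = (I + q) - 2 = -2 + I + q)
h(-2, -5)*(-78 + 60) = (-2 - 5 - 2)*(-78 + 60) = -9*(-18) = 162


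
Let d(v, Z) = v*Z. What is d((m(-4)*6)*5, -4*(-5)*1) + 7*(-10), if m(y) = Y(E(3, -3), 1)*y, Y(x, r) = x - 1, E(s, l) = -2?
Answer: 7130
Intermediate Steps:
Y(x, r) = -1 + x
m(y) = -3*y (m(y) = (-1 - 2)*y = -3*y)
d(v, Z) = Z*v
d((m(-4)*6)*5, -4*(-5)*1) + 7*(-10) = (-4*(-5)*1)*((-3*(-4)*6)*5) + 7*(-10) = (20*1)*((12*6)*5) - 70 = 20*(72*5) - 70 = 20*360 - 70 = 7200 - 70 = 7130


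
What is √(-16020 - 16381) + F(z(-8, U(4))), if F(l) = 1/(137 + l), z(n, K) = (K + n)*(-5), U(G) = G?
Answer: 1/157 + I*√32401 ≈ 0.0063694 + 180.0*I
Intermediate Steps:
z(n, K) = -5*K - 5*n
√(-16020 - 16381) + F(z(-8, U(4))) = √(-16020 - 16381) + 1/(137 + (-5*4 - 5*(-8))) = √(-32401) + 1/(137 + (-20 + 40)) = I*√32401 + 1/(137 + 20) = I*√32401 + 1/157 = 1/157 + I*√32401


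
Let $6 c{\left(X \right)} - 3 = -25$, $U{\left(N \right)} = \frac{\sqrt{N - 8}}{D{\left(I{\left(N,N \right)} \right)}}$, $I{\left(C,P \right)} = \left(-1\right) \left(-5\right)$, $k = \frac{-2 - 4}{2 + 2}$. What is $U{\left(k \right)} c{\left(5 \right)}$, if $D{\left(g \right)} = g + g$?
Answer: $- \frac{11 i \sqrt{38}}{60} \approx - 1.1301 i$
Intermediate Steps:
$k = - \frac{3}{2}$ ($k = - \frac{6}{4} = \left(-6\right) \frac{1}{4} = - \frac{3}{2} \approx -1.5$)
$I{\left(C,P \right)} = 5$
$D{\left(g \right)} = 2 g$
$U{\left(N \right)} = \frac{\sqrt{-8 + N}}{10}$ ($U{\left(N \right)} = \frac{\sqrt{N - 8}}{2 \cdot 5} = \frac{\sqrt{-8 + N}}{10}$)
$c{\left(X \right)} = - \frac{11}{3}$ ($c{\left(X \right)} = \frac{1}{2} + \frac{1}{6} \left(-25\right) = \frac{1}{2} - \frac{25}{6} = - \frac{11}{3}$)
$U{\left(k \right)} c{\left(5 \right)} = \frac{\sqrt{-8 - \frac{3}{2}}}{10} \left(- \frac{11}{3}\right) = \frac{\sqrt{- \frac{19}{2}}}{10} \left(- \frac{11}{3}\right) = \frac{\frac{1}{2} i \sqrt{38}}{10} \left(- \frac{11}{3}\right) = \frac{i \sqrt{38}}{20} \left(- \frac{11}{3}\right) = - \frac{11 i \sqrt{38}}{60}$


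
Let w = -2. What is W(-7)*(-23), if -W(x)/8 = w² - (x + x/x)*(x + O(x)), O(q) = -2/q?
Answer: -46736/7 ≈ -6676.6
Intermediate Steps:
W(x) = -32 + 8*(1 + x)*(x - 2/x) (W(x) = -8*((-2)² - (x + x/x)*(x - 2/x)) = -8*(4 - (x + 1)*(x - 2/x)) = -8*(4 - (1 + x)*(x - 2/x)) = -32 + 8*(1 + x)*(x - 2/x))
W(-7)*(-23) = (8*(-2 - 7*(-6 - 7 + (-7)²))/(-7))*(-23) = (8*(-⅐)*(-2 - 7*(-6 - 7 + 49)))*(-23) = (8*(-⅐)*(-2 - 7*36))*(-23) = (8*(-⅐)*(-2 - 252))*(-23) = (8*(-⅐)*(-254))*(-23) = (2032/7)*(-23) = -46736/7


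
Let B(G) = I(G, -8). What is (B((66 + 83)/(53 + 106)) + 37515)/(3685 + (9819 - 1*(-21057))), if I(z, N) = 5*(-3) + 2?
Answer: 2206/2033 ≈ 1.0851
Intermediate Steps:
I(z, N) = -13 (I(z, N) = -15 + 2 = -13)
B(G) = -13
(B((66 + 83)/(53 + 106)) + 37515)/(3685 + (9819 - 1*(-21057))) = (-13 + 37515)/(3685 + (9819 - 1*(-21057))) = 37502/(3685 + (9819 + 21057)) = 37502/(3685 + 30876) = 37502/34561 = 37502*(1/34561) = 2206/2033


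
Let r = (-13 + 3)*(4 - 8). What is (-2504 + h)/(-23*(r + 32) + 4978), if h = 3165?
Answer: 661/3322 ≈ 0.19898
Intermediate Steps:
r = 40 (r = -10*(-4) = 40)
(-2504 + h)/(-23*(r + 32) + 4978) = (-2504 + 3165)/(-23*(40 + 32) + 4978) = 661/(-23*72 + 4978) = 661/(-1656 + 4978) = 661/3322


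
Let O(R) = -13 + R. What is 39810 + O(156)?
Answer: 39953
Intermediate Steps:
39810 + O(156) = 39810 + (-13 + 156) = 39810 + 143 = 39953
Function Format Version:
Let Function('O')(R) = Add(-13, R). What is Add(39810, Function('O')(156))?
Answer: 39953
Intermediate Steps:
Add(39810, Function('O')(156)) = Add(39810, Add(-13, 156)) = Add(39810, 143) = 39953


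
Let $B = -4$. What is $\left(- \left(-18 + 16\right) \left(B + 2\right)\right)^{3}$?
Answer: $-64$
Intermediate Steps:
$\left(- \left(-18 + 16\right) \left(B + 2\right)\right)^{3} = \left(- \left(-18 + 16\right) \left(-4 + 2\right)\right)^{3} = \left(- \left(-2\right) \left(-2\right)\right)^{3} = \left(\left(-1\right) 4\right)^{3} = \left(-4\right)^{3} = -64$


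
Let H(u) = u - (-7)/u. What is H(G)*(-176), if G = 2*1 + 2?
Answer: -1012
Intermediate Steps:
G = 4 (G = 2 + 2 = 4)
H(u) = u + 7/u
H(G)*(-176) = (4 + 7/4)*(-176) = (23/4)*(-176) = -1012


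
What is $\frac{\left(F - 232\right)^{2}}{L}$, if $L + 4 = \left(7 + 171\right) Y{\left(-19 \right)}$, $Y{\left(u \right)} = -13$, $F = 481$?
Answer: $- \frac{62001}{2318} \approx -26.748$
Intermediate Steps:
$L = -2318$ ($L = -4 + \left(7 + 171\right) \left(-13\right) = -4 + 178 \left(-13\right) = -4 - 2314 = -2318$)
$\frac{\left(F - 232\right)^{2}}{L} = \frac{\left(481 - 232\right)^{2}}{-2318} = 249^{2} \left(- \frac{1}{2318}\right) = 62001 \left(- \frac{1}{2318}\right) = - \frac{62001}{2318}$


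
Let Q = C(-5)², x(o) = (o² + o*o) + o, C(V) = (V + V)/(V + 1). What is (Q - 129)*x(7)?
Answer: -51555/4 ≈ -12889.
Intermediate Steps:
C(V) = 2*V/(1 + V) (C(V) = (2*V)/(1 + V) = 2*V/(1 + V))
x(o) = o + 2*o² (x(o) = (o² + o²) + o = 2*o² + o = o + 2*o²)
Q = 25/4 (Q = (2*(-5)/(1 - 5))² = (2*(-5)/(-4))² = (2*(-5)*(-¼))² = (5/2)² = 25/4 ≈ 6.2500)
(Q - 129)*x(7) = (25/4 - 129)*(7*(1 + 2*7)) = -3437*(1 + 14)/4 = -3437*15/4 = -491/4*105 = -51555/4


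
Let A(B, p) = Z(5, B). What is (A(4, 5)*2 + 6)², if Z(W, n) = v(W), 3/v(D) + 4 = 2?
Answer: 9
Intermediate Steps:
v(D) = -3/2 (v(D) = 3/(-4 + 2) = 3/(-2) = 3*(-½) = -3/2)
Z(W, n) = -3/2
A(B, p) = -3/2
(A(4, 5)*2 + 6)² = (-3/2*2 + 6)² = (-3 + 6)² = 3² = 9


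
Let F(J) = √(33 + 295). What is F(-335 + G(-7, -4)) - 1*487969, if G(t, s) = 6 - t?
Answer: -487969 + 2*√82 ≈ -4.8795e+5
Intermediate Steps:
F(J) = 2*√82 (F(J) = √328 = 2*√82)
F(-335 + G(-7, -4)) - 1*487969 = 2*√82 - 1*487969 = 2*√82 - 487969 = -487969 + 2*√82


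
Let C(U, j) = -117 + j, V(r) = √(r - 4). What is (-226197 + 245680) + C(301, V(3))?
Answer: 19366 + I ≈ 19366.0 + 1.0*I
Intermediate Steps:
V(r) = √(-4 + r)
(-226197 + 245680) + C(301, V(3)) = (-226197 + 245680) + (-117 + √(-4 + 3)) = 19483 + (-117 + √(-1)) = 19483 + (-117 + I) = 19366 + I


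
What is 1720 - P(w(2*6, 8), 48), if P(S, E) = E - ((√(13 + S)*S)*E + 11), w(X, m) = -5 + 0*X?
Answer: 1683 - 480*√2 ≈ 1004.2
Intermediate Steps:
w(X, m) = -5 (w(X, m) = -5 + 0 = -5)
P(S, E) = -11 + E - E*S*√(13 + S) (P(S, E) = E - ((S*√(13 + S))*E + 11) = E - (E*S*√(13 + S) + 11) = E - (11 + E*S*√(13 + S)) = E + (-11 - E*S*√(13 + S)) = -11 + E - E*S*√(13 + S))
1720 - P(w(2*6, 8), 48) = 1720 - (-11 + 48 - 1*48*(-5)*√(13 - 5)) = 1720 - (-11 + 48 - 1*48*(-5)*√8) = 1720 - (-11 + 48 - 1*48*(-5)*2*√2) = 1720 - (-11 + 48 + 480*√2) = 1720 - (37 + 480*√2) = 1720 + (-37 - 480*√2) = 1683 - 480*√2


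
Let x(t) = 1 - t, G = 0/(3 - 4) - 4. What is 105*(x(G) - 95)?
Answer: -9450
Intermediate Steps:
G = -4 (G = 0/(-1) - 4 = 0*(-1) - 4 = 0 - 4 = -4)
105*(x(G) - 95) = 105*((1 - 1*(-4)) - 95) = 105*((1 + 4) - 95) = 105*(5 - 95) = 105*(-90) = -9450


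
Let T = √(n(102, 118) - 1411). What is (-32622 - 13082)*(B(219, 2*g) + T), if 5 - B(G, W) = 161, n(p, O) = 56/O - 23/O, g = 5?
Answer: 7129824 - 297076*I*√116230/59 ≈ 7.1298e+6 - 1.7166e+6*I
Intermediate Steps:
n(p, O) = 33/O
B(G, W) = -156 (B(G, W) = 5 - 1*161 = 5 - 161 = -156)
T = 13*I*√116230/118 (T = √(33/118 - 1411) = √(-166465/118) = 13*I*√116230/118 ≈ 37.56*I)
(-32622 - 13082)*(B(219, 2*g) + T) = (-32622 - 13082)*(-156 + 13*I*√116230/118) = -45704*(-156 + 13*I*√116230/118) = 7129824 - 297076*I*√116230/59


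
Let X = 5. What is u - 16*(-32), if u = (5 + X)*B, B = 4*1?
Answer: 552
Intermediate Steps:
B = 4
u = 40 (u = (5 + 5)*4 = 10*4 = 40)
u - 16*(-32) = 40 - 16*(-32) = 40 + 512 = 552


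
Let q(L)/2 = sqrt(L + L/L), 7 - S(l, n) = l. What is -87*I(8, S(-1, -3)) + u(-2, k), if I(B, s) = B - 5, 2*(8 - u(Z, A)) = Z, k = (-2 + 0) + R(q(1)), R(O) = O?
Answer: -252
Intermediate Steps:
S(l, n) = 7 - l
q(L) = 2*sqrt(1 + L) (q(L) = 2*sqrt(L + L/L) = 2*sqrt(L + 1) = 2*sqrt(1 + L))
k = -2 + 2*sqrt(2) (k = (-2 + 0) + 2*sqrt(1 + 1) = -2 + 2*sqrt(2) ≈ 0.82843)
u(Z, A) = 8 - Z/2
I(B, s) = -5 + B
-87*I(8, S(-1, -3)) + u(-2, k) = -87*(-5 + 8) + (8 - 1/2*(-2)) = -87*3 + (8 + 1) = -261 + 9 = -252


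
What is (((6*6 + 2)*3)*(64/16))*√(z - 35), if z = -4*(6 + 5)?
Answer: 456*I*√79 ≈ 4053.0*I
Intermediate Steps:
z = -44 (z = -4*11 = -44)
(((6*6 + 2)*3)*(64/16))*√(z - 35) = (((6*6 + 2)*3)*(64/16))*√(-44 - 35) = (((36 + 2)*3)*(64*(1/16)))*√(-79) = ((38*3)*4)*(I*√79) = (114*4)*(I*√79) = 456*(I*√79) = 456*I*√79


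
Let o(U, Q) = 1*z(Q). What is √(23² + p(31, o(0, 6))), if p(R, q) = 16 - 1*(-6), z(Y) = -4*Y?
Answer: √551 ≈ 23.473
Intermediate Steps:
o(U, Q) = -4*Q (o(U, Q) = 1*(-4*Q) = -4*Q)
p(R, q) = 22 (p(R, q) = 16 + 6 = 22)
√(23² + p(31, o(0, 6))) = √(23² + 22) = √(529 + 22) = √551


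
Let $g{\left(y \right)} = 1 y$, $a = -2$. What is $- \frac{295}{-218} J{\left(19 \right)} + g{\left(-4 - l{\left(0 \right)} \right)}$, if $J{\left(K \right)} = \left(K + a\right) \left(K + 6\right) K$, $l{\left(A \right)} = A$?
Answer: $\frac{2381253}{218} \approx 10923.0$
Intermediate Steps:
$g{\left(y \right)} = y$
$J{\left(K \right)} = K \left(-2 + K\right) \left(6 + K\right)$ ($J{\left(K \right)} = \left(K - 2\right) \left(K + 6\right) K = \left(-2 + K\right) \left(6 + K\right) K = K \left(-2 + K\right) \left(6 + K\right)$)
$- \frac{295}{-218} J{\left(19 \right)} + g{\left(-4 - l{\left(0 \right)} \right)} = - \frac{295}{-218} \cdot 19 \left(-12 + 19^{2} + 4 \cdot 19\right) - 4 = \left(-295\right) \left(- \frac{1}{218}\right) 19 \left(-12 + 361 + 76\right) + \left(-4 + 0\right) = \frac{295 \cdot 19 \cdot 425}{218} - 4 = \frac{295}{218} \cdot 8075 - 4 = \frac{2382125}{218} - 4 = \frac{2381253}{218}$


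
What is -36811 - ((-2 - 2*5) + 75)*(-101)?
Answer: -30448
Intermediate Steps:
-36811 - ((-2 - 2*5) + 75)*(-101) = -36811 - ((-2 - 10) + 75)*(-101) = -36811 - (-12 + 75)*(-101) = -36811 - 63*(-101) = -36811 - 1*(-6363) = -36811 + 6363 = -30448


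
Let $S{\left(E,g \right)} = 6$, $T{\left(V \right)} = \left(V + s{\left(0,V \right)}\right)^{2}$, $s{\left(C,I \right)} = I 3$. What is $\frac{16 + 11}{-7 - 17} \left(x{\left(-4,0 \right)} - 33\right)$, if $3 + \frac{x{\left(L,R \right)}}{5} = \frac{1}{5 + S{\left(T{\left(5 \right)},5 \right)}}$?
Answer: $\frac{4707}{88} \approx 53.489$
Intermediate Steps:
$s{\left(C,I \right)} = 3 I$
$T{\left(V \right)} = 16 V^{2}$ ($T{\left(V \right)} = \left(V + 3 V\right)^{2} = \left(4 V\right)^{2} = 16 V^{2}$)
$x{\left(L,R \right)} = - \frac{160}{11}$ ($x{\left(L,R \right)} = -15 + \frac{5}{5 + 6} = -15 + \frac{5}{11} = - \frac{160}{11}$)
$\frac{16 + 11}{-7 - 17} \left(x{\left(-4,0 \right)} - 33\right) = \frac{16 + 11}{-7 - 17} \left(- \frac{160}{11} - 33\right) = \frac{27}{-24} \left(- \frac{523}{11}\right) = 27 \left(- \frac{1}{24}\right) \left(- \frac{523}{11}\right) = \left(- \frac{9}{8}\right) \left(- \frac{523}{11}\right) = \frac{4707}{88}$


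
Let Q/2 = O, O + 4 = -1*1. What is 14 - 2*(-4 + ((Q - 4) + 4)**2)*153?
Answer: -29362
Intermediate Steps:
O = -5 (O = -4 - 1*1 = -4 - 1 = -5)
Q = -10 (Q = 2*(-5) = -10)
14 - 2*(-4 + ((Q - 4) + 4)**2)*153 = 14 - 2*(-4 + ((-10 - 4) + 4)**2)*153 = 14 - 2*(-4 + (-14 + 4)**2)*153 = 14 - 2*(-4 + (-10)**2)*153 = 14 - 2*(-4 + 100)*153 = 14 - 2*96*153 = 14 - 192*153 = 14 - 29376 = -29362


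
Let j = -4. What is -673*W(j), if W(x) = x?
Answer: 2692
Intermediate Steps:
-673*W(j) = -673*(-4) = 2692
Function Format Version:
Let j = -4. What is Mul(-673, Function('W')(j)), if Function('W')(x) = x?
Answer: 2692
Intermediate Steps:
Mul(-673, Function('W')(j)) = Mul(-673, -4) = 2692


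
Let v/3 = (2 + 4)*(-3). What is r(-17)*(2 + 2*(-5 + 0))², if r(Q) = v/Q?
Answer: 3456/17 ≈ 203.29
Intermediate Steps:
v = -54 (v = 3*((2 + 4)*(-3)) = 3*(6*(-3)) = 3*(-18) = -54)
r(Q) = -54/Q
r(-17)*(2 + 2*(-5 + 0))² = (-54/(-17))*(2 + 2*(-5 + 0))² = (-54*(-1/17))*(2 + 2*(-5))² = 54*(2 - 10)²/17 = (54/17)*(-8)² = (54/17)*64 = 3456/17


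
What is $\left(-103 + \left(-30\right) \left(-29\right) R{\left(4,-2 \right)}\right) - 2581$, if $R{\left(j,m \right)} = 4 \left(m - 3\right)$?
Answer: $-20084$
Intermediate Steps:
$R{\left(j,m \right)} = -12 + 4 m$ ($R{\left(j,m \right)} = 4 \left(-3 + m\right) = -12 + 4 m$)
$\left(-103 + \left(-30\right) \left(-29\right) R{\left(4,-2 \right)}\right) - 2581 = \left(-103 + \left(-30\right) \left(-29\right) \left(-12 + 4 \left(-2\right)\right)\right) - 2581 = \left(-103 + 870 \left(-12 - 8\right)\right) - 2581 = \left(-103 + 870 \left(-20\right)\right) - 2581 = \left(-103 - 17400\right) - 2581 = -17503 - 2581 = -20084$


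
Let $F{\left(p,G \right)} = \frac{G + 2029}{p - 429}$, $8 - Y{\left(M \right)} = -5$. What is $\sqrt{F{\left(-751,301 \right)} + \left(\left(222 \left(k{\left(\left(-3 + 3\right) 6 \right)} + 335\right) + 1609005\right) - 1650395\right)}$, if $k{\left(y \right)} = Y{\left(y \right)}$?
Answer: $\frac{\sqrt{499370690}}{118} \approx 189.38$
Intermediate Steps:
$Y{\left(M \right)} = 13$ ($Y{\left(M \right)} = 8 - -5 = 8 + 5 = 13$)
$F{\left(p,G \right)} = \frac{2029 + G}{-429 + p}$
$k{\left(y \right)} = 13$
$\sqrt{F{\left(-751,301 \right)} + \left(\left(222 \left(k{\left(\left(-3 + 3\right) 6 \right)} + 335\right) + 1609005\right) - 1650395\right)} = \sqrt{\frac{2029 + 301}{-429 - 751} - \left(41390 - 222 \left(13 + 335\right)\right)} = \sqrt{\frac{1}{-1180} \cdot 2330 + \left(\left(222 \cdot 348 + 1609005\right) - 1650395\right)} = \sqrt{\left(- \frac{1}{1180}\right) 2330 + \left(\left(77256 + 1609005\right) - 1650395\right)} = \sqrt{- \frac{233}{118} + \left(1686261 - 1650395\right)} = \sqrt{- \frac{233}{118} + 35866} = \sqrt{\frac{4231955}{118}} = \frac{\sqrt{499370690}}{118}$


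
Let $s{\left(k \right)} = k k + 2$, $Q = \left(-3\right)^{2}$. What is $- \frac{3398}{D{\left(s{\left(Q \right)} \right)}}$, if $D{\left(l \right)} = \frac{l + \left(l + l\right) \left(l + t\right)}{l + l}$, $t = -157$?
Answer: $\frac{6796}{147} \approx 46.231$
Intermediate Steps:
$Q = 9$
$s{\left(k \right)} = 2 + k^{2}$ ($s{\left(k \right)} = k^{2} + 2 = 2 + k^{2}$)
$D{\left(l \right)} = \frac{l + 2 l \left(-157 + l\right)}{2 l}$ ($D{\left(l \right)} = \frac{l + \left(l + l\right) \left(l - 157\right)}{l + l} = \frac{l + 2 l \left(-157 + l\right)}{2 l}$)
$- \frac{3398}{D{\left(s{\left(Q \right)} \right)}} = - \frac{3398}{- \frac{313}{2} + \left(2 + 9^{2}\right)} = - \frac{3398}{- \frac{313}{2} + \left(2 + 81\right)} = - \frac{3398}{- \frac{313}{2} + 83} = - \frac{3398}{- \frac{147}{2}} = \left(-3398\right) \left(- \frac{2}{147}\right) = \frac{6796}{147}$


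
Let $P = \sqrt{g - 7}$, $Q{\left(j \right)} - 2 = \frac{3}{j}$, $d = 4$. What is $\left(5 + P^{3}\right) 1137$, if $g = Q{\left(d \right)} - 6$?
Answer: $5685 - \frac{46617 i \sqrt{41}}{8} \approx 5685.0 - 37312.0 i$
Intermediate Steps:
$Q{\left(j \right)} = 2 + \frac{3}{j}$
$g = - \frac{13}{4}$ ($g = \left(2 + \frac{3}{4}\right) - 6 = \frac{11}{4} - 6 = - \frac{13}{4} \approx -3.25$)
$P = \frac{i \sqrt{41}}{2}$ ($P = \sqrt{- \frac{13}{4} - 7} = \sqrt{- \frac{41}{4}} = \frac{i \sqrt{41}}{2} \approx 3.2016 i$)
$\left(5 + P^{3}\right) 1137 = \left(5 + \left(\frac{i \sqrt{41}}{2}\right)^{3}\right) 1137 = \left(5 - \frac{41 i \sqrt{41}}{8}\right) 1137 = 5685 - \frac{46617 i \sqrt{41}}{8}$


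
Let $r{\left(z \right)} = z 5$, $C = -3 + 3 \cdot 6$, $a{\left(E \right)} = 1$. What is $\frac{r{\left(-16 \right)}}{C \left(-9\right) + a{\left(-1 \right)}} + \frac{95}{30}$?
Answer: $\frac{1513}{402} \approx 3.7637$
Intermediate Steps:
$C = 15$ ($C = -3 + 18 = 15$)
$r{\left(z \right)} = 5 z$
$\frac{r{\left(-16 \right)}}{C \left(-9\right) + a{\left(-1 \right)}} + \frac{95}{30} = \frac{5 \left(-16\right)}{15 \left(-9\right) + 1} + \frac{95}{30} = - \frac{80}{-135 + 1} + 95 \cdot \frac{1}{30} = - \frac{80}{-134} + \frac{19}{6} = \left(-80\right) \left(- \frac{1}{134}\right) + \frac{19}{6} = \frac{40}{67} + \frac{19}{6} = \frac{1513}{402}$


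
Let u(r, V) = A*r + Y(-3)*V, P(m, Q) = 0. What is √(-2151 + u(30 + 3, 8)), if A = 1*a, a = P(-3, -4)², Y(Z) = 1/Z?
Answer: I*√19383/3 ≈ 46.408*I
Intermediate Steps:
a = 0 (a = 0² = 0)
A = 0 (A = 1*0 = 0)
u(r, V) = -V/3 (u(r, V) = 0*r + V/(-3) = 0 - V/3 = -V/3)
√(-2151 + u(30 + 3, 8)) = √(-2151 - ⅓*8) = √(-2151 - 8/3) = √(-6461/3) = I*√19383/3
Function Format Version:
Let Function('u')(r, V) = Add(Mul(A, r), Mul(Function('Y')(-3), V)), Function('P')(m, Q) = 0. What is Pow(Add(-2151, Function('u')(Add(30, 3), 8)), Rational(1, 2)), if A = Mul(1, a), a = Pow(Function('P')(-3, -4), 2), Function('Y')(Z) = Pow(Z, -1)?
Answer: Mul(Rational(1, 3), I, Pow(19383, Rational(1, 2))) ≈ Mul(46.408, I)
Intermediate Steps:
a = 0 (a = Pow(0, 2) = 0)
A = 0 (A = Mul(1, 0) = 0)
Function('u')(r, V) = Mul(Rational(-1, 3), V) (Function('u')(r, V) = Add(Mul(0, r), Mul(Pow(-3, -1), V)) = Add(0, Mul(Rational(-1, 3), V)) = Mul(Rational(-1, 3), V))
Pow(Add(-2151, Function('u')(Add(30, 3), 8)), Rational(1, 2)) = Pow(Add(-2151, Mul(Rational(-1, 3), 8)), Rational(1, 2)) = Pow(Add(-2151, Rational(-8, 3)), Rational(1, 2)) = Pow(Rational(-6461, 3), Rational(1, 2)) = Mul(Rational(1, 3), I, Pow(19383, Rational(1, 2)))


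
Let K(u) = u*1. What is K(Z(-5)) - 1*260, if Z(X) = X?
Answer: -265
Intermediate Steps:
K(u) = u
K(Z(-5)) - 1*260 = -5 - 1*260 = -5 - 260 = -265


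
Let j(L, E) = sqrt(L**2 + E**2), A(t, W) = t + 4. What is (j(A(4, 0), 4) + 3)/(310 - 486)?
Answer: -3/176 - sqrt(5)/44 ≈ -0.067865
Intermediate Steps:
A(t, W) = 4 + t
j(L, E) = sqrt(E**2 + L**2)
(j(A(4, 0), 4) + 3)/(310 - 486) = (sqrt(4**2 + (4 + 4)**2) + 3)/(310 - 486) = (sqrt(16 + 8**2) + 3)/(-176) = (sqrt(16 + 64) + 3)*(-1/176) = (sqrt(80) + 3)*(-1/176) = (4*sqrt(5) + 3)*(-1/176) = (3 + 4*sqrt(5))*(-1/176) = -3/176 - sqrt(5)/44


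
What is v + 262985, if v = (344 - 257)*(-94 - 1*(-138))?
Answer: 266813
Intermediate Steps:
v = 3828 (v = 87*(-94 + 138) = 87*44 = 3828)
v + 262985 = 3828 + 262985 = 266813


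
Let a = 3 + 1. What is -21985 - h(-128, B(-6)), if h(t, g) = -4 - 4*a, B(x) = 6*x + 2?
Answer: -21965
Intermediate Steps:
B(x) = 2 + 6*x
a = 4
h(t, g) = -20 (h(t, g) = -4 - 4*4 = -4 - 16 = -20)
-21985 - h(-128, B(-6)) = -21985 - 1*(-20) = -21985 + 20 = -21965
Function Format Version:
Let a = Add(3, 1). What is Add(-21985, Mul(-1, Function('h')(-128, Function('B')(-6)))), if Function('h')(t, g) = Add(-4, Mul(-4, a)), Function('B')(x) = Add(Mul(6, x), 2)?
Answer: -21965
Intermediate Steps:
Function('B')(x) = Add(2, Mul(6, x))
a = 4
Function('h')(t, g) = -20 (Function('h')(t, g) = Add(-4, Mul(-4, 4)) = Add(-4, -16) = -20)
Add(-21985, Mul(-1, Function('h')(-128, Function('B')(-6)))) = Add(-21985, Mul(-1, -20)) = Add(-21985, 20) = -21965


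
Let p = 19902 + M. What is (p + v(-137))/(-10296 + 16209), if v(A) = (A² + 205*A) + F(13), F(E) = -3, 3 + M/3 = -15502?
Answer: -35932/5913 ≈ -6.0768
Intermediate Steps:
M = -46515 (M = -9 + 3*(-15502) = -9 - 46506 = -46515)
v(A) = -3 + A² + 205*A (v(A) = (A² + 205*A) - 3 = -3 + A² + 205*A)
p = -26613 (p = 19902 - 46515 = -26613)
(p + v(-137))/(-10296 + 16209) = (-26613 + (-3 + (-137)² + 205*(-137)))/(-10296 + 16209) = (-26613 + (-3 + 18769 - 28085))/5913 = (-26613 - 9319)*(1/5913) = -35932*1/5913 = -35932/5913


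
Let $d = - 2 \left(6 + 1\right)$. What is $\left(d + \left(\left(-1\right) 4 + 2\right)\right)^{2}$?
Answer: $256$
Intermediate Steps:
$d = -14$ ($d = \left(-2\right) 7 = -14$)
$\left(d + \left(\left(-1\right) 4 + 2\right)\right)^{2} = \left(-14 + \left(\left(-1\right) 4 + 2\right)\right)^{2} = \left(-14 + \left(-4 + 2\right)\right)^{2} = \left(-14 - 2\right)^{2} = \left(-16\right)^{2} = 256$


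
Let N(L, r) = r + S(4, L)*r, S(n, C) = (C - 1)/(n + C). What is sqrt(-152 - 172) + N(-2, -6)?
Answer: 3 + 18*I ≈ 3.0 + 18.0*I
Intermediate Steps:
S(n, C) = (-1 + C)/(C + n)
N(L, r) = r + r*(-1 + L)/(4 + L) (N(L, r) = r + ((-1 + L)/(L + 4))*r = r + ((-1 + L)/(4 + L))*r = r + r*(-1 + L)/(4 + L))
sqrt(-152 - 172) + N(-2, -6) = sqrt(-152 - 172) - 6*(3 + 2*(-2))/(4 - 2) = sqrt(-324) - 6*(3 - 4)/2 = 18*I - 6*1/2*(-1) = 18*I + 3 = 3 + 18*I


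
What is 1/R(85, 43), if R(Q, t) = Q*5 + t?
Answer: 1/468 ≈ 0.0021368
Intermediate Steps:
R(Q, t) = t + 5*Q (R(Q, t) = 5*Q + t = t + 5*Q)
1/R(85, 43) = 1/(43 + 5*85) = 1/(43 + 425) = 1/468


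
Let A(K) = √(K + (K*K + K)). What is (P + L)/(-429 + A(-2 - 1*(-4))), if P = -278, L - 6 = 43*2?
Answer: 79794/184033 + 372*√2/184033 ≈ 0.43644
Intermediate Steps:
L = 92 (L = 6 + 43*2 = 6 + 86 = 92)
A(K) = √(K² + 2*K) (A(K) = √(K + (K² + K)) = √(K + (K + K²)) = √(K² + 2*K))
(P + L)/(-429 + A(-2 - 1*(-4))) = (-278 + 92)/(-429 + √((-2 - 1*(-4))*(2 + (-2 - 1*(-4))))) = -186/(-429 + √((-2 + 4)*(2 + (-2 + 4)))) = -186/(-429 + √(2*(2 + 2))) = -186/(-429 + √(2*4)) = -186/(-429 + √8) = -186/(-429 + 2*√2)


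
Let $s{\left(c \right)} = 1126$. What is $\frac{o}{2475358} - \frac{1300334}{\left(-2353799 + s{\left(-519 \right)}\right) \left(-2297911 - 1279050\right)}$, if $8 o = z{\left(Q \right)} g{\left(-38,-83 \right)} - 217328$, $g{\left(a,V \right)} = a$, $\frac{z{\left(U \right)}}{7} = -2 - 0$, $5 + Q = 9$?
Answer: $- \frac{456113762682784991}{41662352295837145148} \approx -0.010948$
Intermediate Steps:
$Q = 4$ ($Q = -5 + 9 = 4$)
$z{\left(U \right)} = -14$ ($z{\left(U \right)} = 7 \left(-2 - 0\right) = 7 \left(-2 + 0\right) = 7 \left(-2\right) = -14$)
$o = - \frac{54199}{2}$ ($o = \frac{\left(-14\right) \left(-38\right) - 217328}{8} = \frac{532 - 217328}{8} = \frac{1}{8} \left(-216796\right) = - \frac{54199}{2} \approx -27100.0$)
$\frac{o}{2475358} - \frac{1300334}{\left(-2353799 + s{\left(-519 \right)}\right) \left(-2297911 - 1279050\right)} = - \frac{54199}{2 \cdot 2475358} - \frac{1300334}{\left(-2353799 + 1126\right) \left(-2297911 - 1279050\right)} = \left(- \frac{54199}{2}\right) \frac{1}{2475358} - \frac{1300334}{\left(-2352673\right) \left(-3576961\right)} = - \frac{54199}{4950716} - \frac{1300334}{8415419566753} = - \frac{456113762682784991}{41662352295837145148}$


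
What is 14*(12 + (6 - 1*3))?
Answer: 210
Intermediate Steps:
14*(12 + (6 - 1*3)) = 14*(12 + (6 - 3)) = 14*(12 + 3) = 14*15 = 210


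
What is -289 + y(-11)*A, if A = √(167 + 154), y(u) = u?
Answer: -289 - 11*√321 ≈ -486.08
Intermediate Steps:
A = √321 ≈ 17.916
-289 + y(-11)*A = -289 - 11*√321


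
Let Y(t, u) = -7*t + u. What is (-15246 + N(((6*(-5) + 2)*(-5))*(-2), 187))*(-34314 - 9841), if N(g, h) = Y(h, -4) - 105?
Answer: 735798920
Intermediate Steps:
Y(t, u) = u - 7*t
N(g, h) = -109 - 7*h (N(g, h) = (-4 - 7*h) - 105 = -109 - 7*h)
(-15246 + N(((6*(-5) + 2)*(-5))*(-2), 187))*(-34314 - 9841) = (-15246 + (-109 - 7*187))*(-34314 - 9841) = (-15246 + (-109 - 1309))*(-44155) = (-15246 - 1418)*(-44155) = -16664*(-44155) = 735798920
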